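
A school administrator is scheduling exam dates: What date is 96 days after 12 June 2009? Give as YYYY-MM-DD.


Start: 2009-06-12
Adding 96 days
Days remaining in June: 18
After June: 78 days still to add
July 2009: 31 days, 47 remaining
August 2009: 31 days, 16 remaining
September 2009 has 30 days, need 16
Result: 2009-09-16

2009-09-16


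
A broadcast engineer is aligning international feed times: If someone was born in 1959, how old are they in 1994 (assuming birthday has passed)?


Birth year: 1959
Current year: 1994
Age = current year - birth year
Age = 1994 - 1959 = 35

35


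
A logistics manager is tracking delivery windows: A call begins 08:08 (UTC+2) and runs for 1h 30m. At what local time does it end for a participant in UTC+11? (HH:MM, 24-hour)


Start: 08:08 in UTC+2
Step 1 - add duration:
  minutes: 8 + 30 = 38
  hours: 8 + 1 + 0 = 9
  end in UTC+2: 09:38
Step 2 - convert UTC+2 -> UTC+11:
  offset difference: 11 - (2) = 9 hours
  9 + (9) = 18 -> mod 24 = 18
Result: 18:38 in UTC+11

18:38


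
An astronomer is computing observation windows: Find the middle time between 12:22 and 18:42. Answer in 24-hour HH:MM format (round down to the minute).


Start time: 12:22 = 742 minutes from midnight
End time: 18:42 = 1122 minutes from midnight
Sum: 742 + 1122 = 1864
Midpoint: 1864 / 2 = 932 minutes
Convert: 932 / 60 = 15 hours, 32 minutes
Result: 15:32

15:32


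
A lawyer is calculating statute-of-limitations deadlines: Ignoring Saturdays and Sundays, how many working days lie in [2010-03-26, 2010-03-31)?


Start: 2010-03-26 (Friday)
End (exclusive): 2010-03-31 (Wednesday)
Total calendar days: 5
Full weeks: 5 // 7 = 0 -> 0 weekdays
Remaining 5 days starting on Friday:
  Fri(w), Sat(-), Sun(-), Mon(w), Tue(w) -> 3 weekdays
Total business days: 0 + 3 = 3

3


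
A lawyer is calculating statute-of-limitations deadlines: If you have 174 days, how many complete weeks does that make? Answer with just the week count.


Total days: 174
Days per week: 7
Division: 174 / 7 = 24 remainder 6
Complete weeks: 24
Remaining days: 6

24


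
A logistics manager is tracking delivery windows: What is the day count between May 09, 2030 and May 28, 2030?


Start date: 2030-05-09
End date: 2030-05-28
May 2030: +19 days
Total: 19 days

19


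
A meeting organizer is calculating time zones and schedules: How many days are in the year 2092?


Year: 2092
Check leap year rules:
Divisible by 4? Yes
Divisible by 100? No
2092 is a leap year
Days: 366

366


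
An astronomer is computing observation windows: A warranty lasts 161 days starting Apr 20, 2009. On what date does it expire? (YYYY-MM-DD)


Start: 2009-04-20
Adding 161 days
Days remaining in April: 10
After April: 151 days still to add
May 2009: 31 days, 120 remaining
June 2009: 30 days, 90 remaining
July 2009: 31 days, 59 remaining
August 2009: 31 days, 28 remaining
Result: 2009-09-28

2009-09-28


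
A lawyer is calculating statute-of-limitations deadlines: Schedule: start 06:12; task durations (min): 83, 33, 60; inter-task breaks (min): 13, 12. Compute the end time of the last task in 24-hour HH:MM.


Start: 06:12 = 372 min from midnight
  after task 1 (83 min): 07:35
  after break (13 min): 07:48
  after task 2 (33 min): 08:21
  after break (12 min): 08:33
  after task 3 (60 min): 09:33
Total elapsed: 201 minutes
End time: 09:33

09:33


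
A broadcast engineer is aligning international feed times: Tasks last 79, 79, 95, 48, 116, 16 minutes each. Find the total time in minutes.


Durations: 79, 79, 95, 48, 116, 16
Running sum: 79
+ 79 = 158
+ 95 = 253
+ 48 = 301
+ 116 = 417
+ 16 = 433
Total duration: 433 minutes
That is 7 hours and 13 minutes

433


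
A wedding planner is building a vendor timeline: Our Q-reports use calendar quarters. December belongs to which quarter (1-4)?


Month: December (month 12)
Q1: January-March (months 1-3)
Q2: April-June (months 4-6)
Q3: July-September (months 7-9)
Q4: October-December (months 10-12)
Month 12 falls in Q4

4


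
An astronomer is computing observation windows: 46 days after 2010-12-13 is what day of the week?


Start: 2010-12-13 (Monday)
Step 1 - find target date: add 46 days
  2010-12-13 + 46 days = 2011-01-28
Step 2 - day of week:
  46 mod 7 = 4
  Monday + 4 days -> Friday
Result: Friday (2011-01-28)

Friday


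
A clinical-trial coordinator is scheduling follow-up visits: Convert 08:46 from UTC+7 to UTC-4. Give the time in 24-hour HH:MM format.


Local time: 08:46 at UTC+7 (offset 7h)
Target zone: UTC-4 (offset -4h)
Difference: -4 - (7) = -11 hours
Calculation: 8 + (-11) = -3
Wraparound: (-3) mod 24 = 21
Result: 21:46

21:46


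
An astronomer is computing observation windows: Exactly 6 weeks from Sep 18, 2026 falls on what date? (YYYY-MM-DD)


Start: 2026-09-18
Weeks to add: 6
Convert to days: 6 x 7 = 42 days
Add 42 days to 2026-09-18
Result: 2026-10-30

2026-10-30


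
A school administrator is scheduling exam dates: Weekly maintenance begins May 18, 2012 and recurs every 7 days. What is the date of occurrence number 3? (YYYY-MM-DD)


First occurrence: 2012-05-18 (occurrence 1)
Each occurrence is 7 days after the previous.
Occurrence 3 is 2 weeks after the first.
2 weeks = 14 days
2012-05-18 + 14 days = 2012-06-01

2012-06-01


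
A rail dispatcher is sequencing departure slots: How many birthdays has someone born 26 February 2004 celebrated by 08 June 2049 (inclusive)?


Birth: 2004-02-26
Reference: 2049-06-08
Year difference: 2049 - 2004 = 45
Has birthday (02-26) occurred by 06-08? Yes
Age in full years: 45

45


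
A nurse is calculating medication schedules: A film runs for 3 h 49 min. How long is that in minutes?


Hours: 3
Minutes: 49
Convert hours to minutes: 3 x 60 = 180
Add remaining minutes: 180 + 49 = 229

229


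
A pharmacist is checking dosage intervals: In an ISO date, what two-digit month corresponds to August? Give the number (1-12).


Calendar month order:
7. July
8. August <--
9. September
August is month number 8

8


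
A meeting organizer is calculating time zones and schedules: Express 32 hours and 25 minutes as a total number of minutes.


Hours: 32
Extra minutes: 25
Minutes per hour: 60
Hours to minutes: 32 x 60 = 1920
Total: 1920 + 25 = 1945

1945


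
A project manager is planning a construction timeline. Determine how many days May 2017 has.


Month: May
Year: 2017
May is a 31-day month
Total: 31 days

31


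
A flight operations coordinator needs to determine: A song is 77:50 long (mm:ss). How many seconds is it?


Minutes: 77
Extra seconds: 50
Seconds per minute: 60
Minutes to seconds: 77 x 60 = 4620
Total: 4620 + 50 = 4670

4670


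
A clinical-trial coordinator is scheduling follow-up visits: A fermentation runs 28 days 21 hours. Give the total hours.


Days: 28
Extra hours: 21
Hours per day: 24
Days to hours: 28 x 24 = 672
Total: 672 + 21 = 693

693


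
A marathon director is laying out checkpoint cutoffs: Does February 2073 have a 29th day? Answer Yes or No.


Year: 2073
Divisible by 4? 2073 / 4 = 518.25 -> No
Not divisible by 4, so NOT a leap year

No


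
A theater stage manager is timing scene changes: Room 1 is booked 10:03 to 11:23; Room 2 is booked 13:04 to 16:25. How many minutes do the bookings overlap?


Interval A: [603, 683] minutes from midnight
Interval B: [784, 985] minutes from midnight
Overlap start = max(603, 784) = 784
Overlap end = min(683, 985) = 683
End <= start, so the intervals do not overlap: 0 minutes

0


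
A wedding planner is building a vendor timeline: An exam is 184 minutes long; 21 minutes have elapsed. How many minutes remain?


Total budget: 184 minutes
Time used: 21 minutes
Remaining: 184 - 21 = 163 minutes
Percent used: 11.4%
Percent remaining: 88.6%

163


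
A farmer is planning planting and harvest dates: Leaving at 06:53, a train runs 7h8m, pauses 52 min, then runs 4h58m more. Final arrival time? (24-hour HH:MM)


Depart: 06:53
Leg 1: +428 min -> 14:01
Layover: +52 min -> 14:53
Leg 2: +298 min -> 19:51
Total travel: 778 minutes = 12h 58m
Arrival: 19:51

19:51


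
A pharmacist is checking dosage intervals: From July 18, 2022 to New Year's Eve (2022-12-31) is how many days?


Start: July 18, 2022
End: December 31, 2022
Days left in July: 13
August: 31
September: 30
October: 31
November: 30
... plus remaining months
Sum of remaining months: 153
Total: 13 + 153 = 166

166


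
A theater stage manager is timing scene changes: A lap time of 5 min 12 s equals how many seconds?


Minutes: 5
Seconds: 12
Convert minutes to seconds: 5 x 60 = 300
Add remaining seconds: 300 + 12 = 312

312


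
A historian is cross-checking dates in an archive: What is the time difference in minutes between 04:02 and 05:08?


Start time: 04:02 = 242 minutes from midnight
End time: 05:08 = 308 minutes from midnight
Difference: 308 - 242 = 66 minutes
That is 1 hours and 6 minutes

66


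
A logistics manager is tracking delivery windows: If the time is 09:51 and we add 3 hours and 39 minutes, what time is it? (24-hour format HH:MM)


Start time: 09:51
Adding: 3 hours 39 minutes
Minutes: 51 + 39 = 90
Minute overflow: 90 >= 60, so carry 1 hour, minutes = 30
Hours: 9 + 3 + 1 = 13
Result: 13:30

13:30


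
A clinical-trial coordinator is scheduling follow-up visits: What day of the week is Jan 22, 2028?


Date: 2028-01-22
January 1, 2028 is a Saturday
Day of year: 22
Offset from Jan 1: 21 days
21 mod 7 = 0
Result: Saturday

Saturday


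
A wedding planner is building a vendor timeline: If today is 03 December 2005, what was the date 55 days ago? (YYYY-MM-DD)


Start: 2005-12-03
Subtracting 55 days
Days already passed in December: 3
After going back through December: 52 more days to subtract
November 2005: 30 days, 22 remaining
October 2005 has 31 days, need 22
Result: 2005-10-09

2005-10-09


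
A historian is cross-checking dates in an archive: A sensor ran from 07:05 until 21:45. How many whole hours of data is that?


Start: 07:05
End: 21:45
Hour difference: 21 - 7 = 14 hours
Minute difference: 45 - 5 = 40 minutes
Total minutes: 880
Complete hours: 880 / 60 = 14 (remainder 40)

14


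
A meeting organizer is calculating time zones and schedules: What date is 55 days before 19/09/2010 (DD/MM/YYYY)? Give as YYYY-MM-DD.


Start: 2010-09-19
Subtracting 55 days
Days already passed in September: 19
After going back through September: 36 more days to subtract
August 2010: 31 days, 5 remaining
July 2010 has 31 days, need 5
Result: 2010-07-26

2010-07-26


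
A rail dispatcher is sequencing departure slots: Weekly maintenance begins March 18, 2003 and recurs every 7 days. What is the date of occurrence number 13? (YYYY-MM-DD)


First occurrence: 2003-03-18 (occurrence 1)
Each occurrence is 7 days after the previous.
Occurrence 13 is 12 weeks after the first.
12 weeks = 84 days
2003-03-18 + 84 days = 2003-06-10

2003-06-10


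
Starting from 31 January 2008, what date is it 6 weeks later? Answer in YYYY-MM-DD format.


Start: 2008-01-31
Weeks to add: 6
Convert to days: 6 x 7 = 42 days
Add 42 days to 2008-01-31
Result: 2008-03-13

2008-03-13


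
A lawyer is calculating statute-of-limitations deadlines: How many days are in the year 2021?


Year: 2021
Check leap year rules:
Divisible by 4? No
2021 is not a leap year
Days: 365

365


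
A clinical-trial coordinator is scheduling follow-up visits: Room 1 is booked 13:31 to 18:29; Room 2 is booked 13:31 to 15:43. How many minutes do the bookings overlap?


Interval A: [811, 1109] minutes from midnight
Interval B: [811, 943] minutes from midnight
Overlap start = max(811, 811) = 811
Overlap end = min(1109, 943) = 943
Overlap = 943 - 811 = 132 minutes

132


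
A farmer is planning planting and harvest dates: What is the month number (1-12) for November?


Calendar month order:
10. October
11. November <--
12. December
November is month number 11

11


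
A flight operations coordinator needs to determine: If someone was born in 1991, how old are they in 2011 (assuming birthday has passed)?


Birth year: 1991
Current year: 2011
Age = current year - birth year
Age = 2011 - 1991 = 20

20


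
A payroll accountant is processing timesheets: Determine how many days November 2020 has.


Month: November
Year: 2020
November is a 30-day month
Total: 30 days

30


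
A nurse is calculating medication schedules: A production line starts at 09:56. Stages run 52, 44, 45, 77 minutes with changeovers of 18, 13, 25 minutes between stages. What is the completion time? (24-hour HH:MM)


Start: 09:56 = 596 min from midnight
  after task 1 (52 min): 10:48
  after break (18 min): 11:06
  after task 2 (44 min): 11:50
  after break (13 min): 12:03
  after task 3 (45 min): 12:48
  after break (25 min): 13:13
  after task 4 (77 min): 14:30
Total elapsed: 274 minutes
End time: 14:30

14:30


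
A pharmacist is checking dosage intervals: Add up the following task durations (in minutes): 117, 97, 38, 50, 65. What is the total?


Durations: 117, 97, 38, 50, 65
Running sum: 117
+ 97 = 214
+ 38 = 252
+ 50 = 302
+ 65 = 367
Total duration: 367 minutes
That is 6 hours and 7 minutes

367


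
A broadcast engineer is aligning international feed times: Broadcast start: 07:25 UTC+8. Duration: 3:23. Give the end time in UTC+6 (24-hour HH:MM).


Start: 07:25 in UTC+8
Step 1 - add duration:
  minutes: 25 + 23 = 48
  hours: 7 + 3 + 0 = 10
  end in UTC+8: 10:48
Step 2 - convert UTC+8 -> UTC+6:
  offset difference: 6 - (8) = -2 hours
  10 + (-2) = 8 -> mod 24 = 8
Result: 08:48 in UTC+6

08:48


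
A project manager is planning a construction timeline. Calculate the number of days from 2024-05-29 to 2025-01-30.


Start date: 2024-05-29
End date: 2025-01-30
May 2024: +3 days
Jun 2024: +30 days
Jul 2024: +31 days
... (6 more months)
Total: 246 days

246


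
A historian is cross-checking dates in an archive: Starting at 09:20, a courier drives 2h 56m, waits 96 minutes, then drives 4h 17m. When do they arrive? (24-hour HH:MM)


Depart: 09:20
Leg 1: +176 min -> 12:16
Layover: +96 min -> 13:52
Leg 2: +257 min -> 18:09
Total travel: 529 minutes = 8h 49m
Arrival: 18:09

18:09


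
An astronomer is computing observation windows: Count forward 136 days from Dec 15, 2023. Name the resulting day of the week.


Start: 2023-12-15 (Friday)
Step 1 - find target date: add 136 days
  2023-12-15 + 136 days = 2024-04-29
Step 2 - day of week:
  136 mod 7 = 3
  Friday + 3 days -> Monday
Result: Monday (2024-04-29)

Monday


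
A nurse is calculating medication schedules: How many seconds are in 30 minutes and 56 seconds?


Minutes: 30
Extra seconds: 56
Seconds per minute: 60
Minutes to seconds: 30 x 60 = 1800
Total: 1800 + 56 = 1856

1856


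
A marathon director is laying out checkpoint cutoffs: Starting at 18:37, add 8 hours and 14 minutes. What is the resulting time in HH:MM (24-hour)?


Start time: 18:37
Adding: 8 hours 14 minutes
Minutes: 37 + 14 = 51
Hours: 18 + 8 + 0 = 26
Hour wraparound: 26 mod 24 = 2
Result: 02:51

02:51


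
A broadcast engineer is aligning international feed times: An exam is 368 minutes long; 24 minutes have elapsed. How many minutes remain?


Total budget: 368 minutes
Time used: 24 minutes
Remaining: 368 - 24 = 344 minutes
Percent used: 6.5%
Percent remaining: 93.5%

344


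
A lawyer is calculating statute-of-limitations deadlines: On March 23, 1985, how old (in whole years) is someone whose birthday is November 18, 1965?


Birth: 1965-11-18
Reference: 1985-03-23
Year difference: 1985 - 1965 = 20
Has birthday (11-18) occurred by 03-23? No
Birthday not yet reached this year -> subtract 1
Age in full years: 19

19


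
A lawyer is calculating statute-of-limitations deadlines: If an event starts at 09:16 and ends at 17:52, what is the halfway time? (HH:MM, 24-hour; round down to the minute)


Start time: 09:16 = 556 minutes from midnight
End time: 17:52 = 1072 minutes from midnight
Sum: 556 + 1072 = 1628
Midpoint: 1628 / 2 = 814 minutes
Convert: 814 / 60 = 13 hours, 34 minutes
Result: 13:34

13:34


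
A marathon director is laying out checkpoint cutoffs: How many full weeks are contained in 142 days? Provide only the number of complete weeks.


Total days: 142
Days per week: 7
Division: 142 / 7 = 20 remainder 2
Complete weeks: 20
Remaining days: 2

20


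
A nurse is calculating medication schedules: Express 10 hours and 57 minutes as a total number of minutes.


Hours: 10
Extra minutes: 57
Minutes per hour: 60
Hours to minutes: 10 x 60 = 600
Total: 600 + 57 = 657

657


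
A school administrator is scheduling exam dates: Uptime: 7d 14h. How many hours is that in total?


Days: 7
Extra hours: 14
Hours per day: 24
Days to hours: 7 x 24 = 168
Total: 168 + 14 = 182

182


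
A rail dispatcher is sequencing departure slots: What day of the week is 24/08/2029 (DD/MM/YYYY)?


Date: 2029-08-24
January 1, 2029 is a Monday
Day of year: 236
Offset from Jan 1: 235 days
235 mod 7 = 4
Result: Friday

Friday


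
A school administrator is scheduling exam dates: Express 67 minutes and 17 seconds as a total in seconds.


Minutes: 67
Seconds: 17
Convert minutes to seconds: 67 x 60 = 4020
Add remaining seconds: 4020 + 17 = 4037

4037


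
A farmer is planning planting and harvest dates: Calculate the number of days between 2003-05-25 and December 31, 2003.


Start: May 25, 2003
End: December 31, 2003
Days left in May: 6
June: 30
July: 31
August: 31
September: 30
... plus remaining months
Sum of remaining months: 214
Total: 6 + 214 = 220

220


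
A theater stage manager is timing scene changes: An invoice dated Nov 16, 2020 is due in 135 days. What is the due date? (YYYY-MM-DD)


Start: 2020-11-16
Adding 135 days
Days remaining in November: 14
After November: 121 days still to add
December 2020: 31 days, 90 remaining
January 2021: 31 days, 59 remaining
February 2021: 28 days, 31 remaining
March 2021 has 31 days, need 31
Result: 2021-03-31

2021-03-31


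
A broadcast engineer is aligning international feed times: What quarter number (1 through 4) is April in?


Month: April (month 4)
Q1: January-March (months 1-3)
Q2: April-June (months 4-6)
Q3: July-September (months 7-9)
Q4: October-December (months 10-12)
Month 4 falls in Q2

2


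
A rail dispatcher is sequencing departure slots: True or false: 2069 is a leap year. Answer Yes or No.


Year: 2069
Divisible by 4? 2069 / 4 = 517.25 -> No
Not divisible by 4, so NOT a leap year

No


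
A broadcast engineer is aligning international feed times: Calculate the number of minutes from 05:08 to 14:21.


Start time: 05:08 = 308 minutes from midnight
End time: 14:21 = 861 minutes from midnight
Difference: 861 - 308 = 553 minutes
That is 9 hours and 13 minutes

553


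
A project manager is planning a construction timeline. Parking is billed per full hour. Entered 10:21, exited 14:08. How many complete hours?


Start: 10:21
End: 14:08
Hour difference: 14 - 10 = 4 hours
Minute difference: 8 - 21 = -13 minutes
Total minutes: 227
Complete hours: 227 / 60 = 3 (remainder 47)

3


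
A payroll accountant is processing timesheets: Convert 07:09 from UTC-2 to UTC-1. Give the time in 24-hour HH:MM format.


Local time: 07:09 at UTC-2 (offset -2h)
Target zone: UTC-1 (offset -1h)
Difference: -1 - (-2) = 1 hours
Calculation: 7 + (1) = 8
Result: 08:09

08:09


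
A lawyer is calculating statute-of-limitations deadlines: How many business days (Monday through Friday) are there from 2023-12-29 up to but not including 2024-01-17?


Start: 2023-12-29 (Friday)
End (exclusive): 2024-01-17 (Wednesday)
Total calendar days: 19
Full weeks: 19 // 7 = 2 -> 10 weekdays
Remaining 5 days starting on Friday:
  Fri(w), Sat(-), Sun(-), Mon(w), Tue(w) -> 3 weekdays
Total business days: 10 + 3 = 13

13


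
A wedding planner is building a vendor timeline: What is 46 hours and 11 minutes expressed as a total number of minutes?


Hours: 46
Minutes: 11
Convert hours to minutes: 46 x 60 = 2760
Add remaining minutes: 2760 + 11 = 2771

2771


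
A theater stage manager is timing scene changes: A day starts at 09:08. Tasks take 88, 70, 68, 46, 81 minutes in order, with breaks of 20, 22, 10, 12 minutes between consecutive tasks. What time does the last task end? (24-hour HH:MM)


Start: 09:08 = 548 min from midnight
  after task 1 (88 min): 10:36
  after break (20 min): 10:56
  after task 2 (70 min): 12:06
  after break (22 min): 12:28
  after task 3 (68 min): 13:36
  after break (10 min): 13:46
  after task 4 (46 min): 14:32
  after break (12 min): 14:44
  after task 5 (81 min): 16:05
Total elapsed: 417 minutes
End time: 16:05

16:05


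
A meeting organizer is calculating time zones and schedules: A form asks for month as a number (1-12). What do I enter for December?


Calendar month order:
11. November
12. December <--
December is month number 12

12


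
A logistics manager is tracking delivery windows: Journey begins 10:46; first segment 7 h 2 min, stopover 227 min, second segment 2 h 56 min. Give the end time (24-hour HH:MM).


Depart: 10:46
Leg 1: +422 min -> 17:48
Layover: +227 min -> 21:35
Leg 2: +176 min -> 00:31
Total travel: 825 minutes = 13h 45m
Arrival: 00:31

00:31


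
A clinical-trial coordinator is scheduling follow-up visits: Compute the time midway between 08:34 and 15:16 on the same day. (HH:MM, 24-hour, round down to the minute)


Start time: 08:34 = 514 minutes from midnight
End time: 15:16 = 916 minutes from midnight
Sum: 514 + 916 = 1430
Midpoint: 1430 / 2 = 715 minutes
Convert: 715 / 60 = 11 hours, 55 minutes
Result: 11:55

11:55


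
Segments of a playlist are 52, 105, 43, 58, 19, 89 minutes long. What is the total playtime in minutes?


Durations: 52, 105, 43, 58, 19, 89
Running sum: 52
+ 105 = 157
+ 43 = 200
+ 58 = 258
+ 19 = 277
+ 89 = 366
Total duration: 366 minutes
That is 6 hours and 6 minutes

366


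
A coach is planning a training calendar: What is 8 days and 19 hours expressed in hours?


Days: 8
Extra hours: 19
Hours per day: 24
Days to hours: 8 x 24 = 192
Total: 192 + 19 = 211

211


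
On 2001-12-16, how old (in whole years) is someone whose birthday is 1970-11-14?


Birth: 1970-11-14
Reference: 2001-12-16
Year difference: 2001 - 1970 = 31
Has birthday (11-14) occurred by 12-16? Yes
Age in full years: 31

31


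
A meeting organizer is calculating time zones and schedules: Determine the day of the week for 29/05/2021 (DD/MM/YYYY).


Date: 2021-05-29
January 1, 2021 is a Friday
Day of year: 149
Offset from Jan 1: 148 days
148 mod 7 = 1
Result: Saturday

Saturday


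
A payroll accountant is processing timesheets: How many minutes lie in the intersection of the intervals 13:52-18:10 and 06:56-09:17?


Interval A: [832, 1090] minutes from midnight
Interval B: [416, 557] minutes from midnight
Overlap start = max(832, 416) = 832
Overlap end = min(1090, 557) = 557
End <= start, so the intervals do not overlap: 0 minutes

0


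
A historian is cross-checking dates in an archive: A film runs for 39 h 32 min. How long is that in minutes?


Hours: 39
Minutes: 32
Convert hours to minutes: 39 x 60 = 2340
Add remaining minutes: 2340 + 32 = 2372

2372


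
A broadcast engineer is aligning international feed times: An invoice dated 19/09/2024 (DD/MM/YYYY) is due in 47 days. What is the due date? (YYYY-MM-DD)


Start: 2024-09-19
Adding 47 days
Days remaining in September: 11
After September: 36 days still to add
October 2024: 31 days, 5 remaining
November 2024 has 30 days, need 5
Result: 2024-11-05

2024-11-05


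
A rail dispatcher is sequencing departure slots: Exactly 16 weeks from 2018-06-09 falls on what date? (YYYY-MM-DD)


Start: 2018-06-09
Weeks to add: 16
Convert to days: 16 x 7 = 112 days
Add 112 days to 2018-06-09
Result: 2018-09-29

2018-09-29


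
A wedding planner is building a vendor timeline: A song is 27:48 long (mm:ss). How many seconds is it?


Minutes: 27
Extra seconds: 48
Seconds per minute: 60
Minutes to seconds: 27 x 60 = 1620
Total: 1620 + 48 = 1668

1668


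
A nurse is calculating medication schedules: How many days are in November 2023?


Month: November
Year: 2023
November is a 30-day month
Total: 30 days

30


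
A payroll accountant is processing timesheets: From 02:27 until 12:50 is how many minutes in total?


Start time: 02:27 = 147 minutes from midnight
End time: 12:50 = 770 minutes from midnight
Difference: 770 - 147 = 623 minutes
That is 10 hours and 23 minutes

623


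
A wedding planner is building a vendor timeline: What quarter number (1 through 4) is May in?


Month: May (month 5)
Q1: January-March (months 1-3)
Q2: April-June (months 4-6)
Q3: July-September (months 7-9)
Q4: October-December (months 10-12)
Month 5 falls in Q2

2


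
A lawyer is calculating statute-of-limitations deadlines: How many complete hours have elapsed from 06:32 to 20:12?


Start: 06:32
End: 20:12
Hour difference: 20 - 6 = 14 hours
Minute difference: 12 - 32 = -20 minutes
Total minutes: 820
Complete hours: 820 / 60 = 13 (remainder 40)

13


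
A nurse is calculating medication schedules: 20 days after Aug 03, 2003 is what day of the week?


Start: 2003-08-03 (Sunday)
Step 1 - find target date: add 20 days
  2003-08-03 + 20 days = 2003-08-23
Step 2 - day of week:
  20 mod 7 = 6
  Sunday + 6 days -> Saturday
Result: Saturday (2003-08-23)

Saturday


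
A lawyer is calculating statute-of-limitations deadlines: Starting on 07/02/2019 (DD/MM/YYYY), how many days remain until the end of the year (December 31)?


Start: February 07, 2019
End: December 31, 2019
Days left in February: 21
March: 31
April: 30
May: 31
June: 30
... plus remaining months
Sum of remaining months: 306
Total: 21 + 306 = 327

327


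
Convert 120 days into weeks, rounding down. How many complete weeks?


Total days: 120
Days per week: 7
Division: 120 / 7 = 17 remainder 1
Complete weeks: 17
Remaining days: 1

17


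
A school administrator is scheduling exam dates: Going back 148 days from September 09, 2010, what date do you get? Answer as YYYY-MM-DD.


Start: 2010-09-09
Subtracting 148 days
Days already passed in September: 9
After going back through September: 139 more days to subtract
August 2010: 31 days, 108 remaining
July 2010: 31 days, 77 remaining
June 2010: 30 days, 47 remaining
May 2010: 31 days, 16 remaining
Result: 2010-04-14

2010-04-14


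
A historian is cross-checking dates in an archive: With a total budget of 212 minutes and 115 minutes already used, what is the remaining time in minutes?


Total budget: 212 minutes
Time used: 115 minutes
Remaining: 212 - 115 = 97 minutes
Percent used: 54.2%
Percent remaining: 45.8%

97


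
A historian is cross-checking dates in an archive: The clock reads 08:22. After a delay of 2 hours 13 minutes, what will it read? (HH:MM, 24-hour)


Start time: 08:22
Adding: 2 hours 13 minutes
Minutes: 22 + 13 = 35
Hours: 8 + 2 + 0 = 10
Result: 10:35

10:35


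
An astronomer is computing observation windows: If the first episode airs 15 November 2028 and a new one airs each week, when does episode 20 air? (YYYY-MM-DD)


First occurrence: 2028-11-15 (occurrence 1)
Each occurrence is 7 days after the previous.
Occurrence 20 is 19 weeks after the first.
19 weeks = 133 days
2028-11-15 + 133 days = 2029-03-28

2029-03-28


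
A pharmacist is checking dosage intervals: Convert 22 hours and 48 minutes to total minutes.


Hours: 22
Extra minutes: 48
Minutes per hour: 60
Hours to minutes: 22 x 60 = 1320
Total: 1320 + 48 = 1368

1368


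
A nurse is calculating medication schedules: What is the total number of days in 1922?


Year: 1922
Check leap year rules:
Divisible by 4? No
1922 is not a leap year
Days: 365

365


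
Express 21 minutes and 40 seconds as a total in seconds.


Minutes: 21
Seconds: 40
Convert minutes to seconds: 21 x 60 = 1260
Add remaining seconds: 1260 + 40 = 1300

1300


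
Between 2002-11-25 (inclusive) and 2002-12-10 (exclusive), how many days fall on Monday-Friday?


Start: 2002-11-25 (Monday)
End (exclusive): 2002-12-10 (Tuesday)
Total calendar days: 15
Full weeks: 15 // 7 = 2 -> 10 weekdays
Remaining 1 days starting on Monday:
  Mon(w) -> 1 weekdays
Total business days: 10 + 1 = 11

11


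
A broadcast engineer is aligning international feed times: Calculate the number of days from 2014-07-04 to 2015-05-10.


Start date: 2014-07-04
End date: 2015-05-10
Jul 2014: +28 days
Aug 2014: +31 days
Sep 2014: +30 days
... (8 more months)
Total: 310 days

310


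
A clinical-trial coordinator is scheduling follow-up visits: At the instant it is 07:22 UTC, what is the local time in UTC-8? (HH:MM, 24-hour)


Local time: 07:22 at UTC (offset 0h)
Target zone: UTC-8 (offset -8h)
Difference: -8 - (0) = -8 hours
Calculation: 7 + (-8) = -1
Wraparound: (-1) mod 24 = 23
Result: 23:22

23:22


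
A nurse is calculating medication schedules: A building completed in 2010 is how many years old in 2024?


Birth year: 2010
Current year: 2024
Age = current year - birth year
Age = 2024 - 2010 = 14

14


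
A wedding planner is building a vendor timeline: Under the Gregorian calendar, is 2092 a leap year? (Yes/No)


Year: 2092
Divisible by 4? 2092 / 4 = 523.0 -> Yes
Divisible by 100? 2092 / 100 = 20.92 -> No
Divisible by 4 but not 100, so it IS a leap year

Yes


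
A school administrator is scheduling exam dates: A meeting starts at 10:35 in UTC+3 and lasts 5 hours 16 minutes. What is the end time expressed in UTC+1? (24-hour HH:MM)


Start: 10:35 in UTC+3
Step 1 - add duration:
  minutes: 35 + 16 = 51
  hours: 10 + 5 + 0 = 15
  end in UTC+3: 15:51
Step 2 - convert UTC+3 -> UTC+1:
  offset difference: 1 - (3) = -2 hours
  15 + (-2) = 13 -> mod 24 = 13
Result: 13:51 in UTC+1

13:51


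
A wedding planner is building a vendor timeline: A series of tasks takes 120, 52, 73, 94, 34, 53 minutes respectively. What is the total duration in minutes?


Durations: 120, 52, 73, 94, 34, 53
Running sum: 120
+ 52 = 172
+ 73 = 245
+ 94 = 339
+ 34 = 373
+ 53 = 426
Total duration: 426 minutes
That is 7 hours and 6 minutes

426


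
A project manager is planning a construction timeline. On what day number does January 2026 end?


Month: January
Year: 2026
January is a 31-day month
Total: 31 days

31


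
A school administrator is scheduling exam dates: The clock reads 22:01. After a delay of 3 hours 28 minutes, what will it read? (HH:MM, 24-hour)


Start time: 22:01
Adding: 3 hours 28 minutes
Minutes: 1 + 28 = 29
Hours: 22 + 3 + 0 = 25
Hour wraparound: 25 mod 24 = 1
Result: 01:29

01:29


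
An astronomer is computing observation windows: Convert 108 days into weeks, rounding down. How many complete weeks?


Total days: 108
Days per week: 7
Division: 108 / 7 = 15 remainder 3
Complete weeks: 15
Remaining days: 3

15


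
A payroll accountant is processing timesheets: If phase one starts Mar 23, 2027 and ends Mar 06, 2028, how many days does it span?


Start date: 2027-03-23
End date: 2028-03-06
Mar 2027: +9 days
Apr 2027: +30 days
May 2027: +31 days
... (10 more months)
Total: 349 days

349


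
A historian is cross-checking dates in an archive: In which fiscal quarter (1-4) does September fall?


Month: September (month 9)
Q1: January-March (months 1-3)
Q2: April-June (months 4-6)
Q3: July-September (months 7-9)
Q4: October-December (months 10-12)
Month 9 falls in Q3

3


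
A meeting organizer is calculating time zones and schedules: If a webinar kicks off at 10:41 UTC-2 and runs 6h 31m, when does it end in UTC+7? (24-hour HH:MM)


Start: 10:41 in UTC-2
Step 1 - add duration:
  minutes: 41 + 31 = 72 (carry 1h)
  hours: 10 + 6 + 1 = 17
  end in UTC-2: 17:12
Step 2 - convert UTC-2 -> UTC+7:
  offset difference: 7 - (-2) = 9 hours
  17 + (9) = 26 -> mod 24 = 2
Result: 02:12 in UTC+7

02:12


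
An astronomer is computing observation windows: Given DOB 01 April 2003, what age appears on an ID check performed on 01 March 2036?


Birth: 2003-04-01
Reference: 2036-03-01
Year difference: 2036 - 2003 = 33
Has birthday (04-01) occurred by 03-01? No
Birthday not yet reached this year -> subtract 1
Age in full years: 32

32


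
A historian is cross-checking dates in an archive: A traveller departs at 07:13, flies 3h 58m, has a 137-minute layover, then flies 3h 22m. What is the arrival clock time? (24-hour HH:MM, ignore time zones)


Depart: 07:13
Leg 1: +238 min -> 11:11
Layover: +137 min -> 13:28
Leg 2: +202 min -> 16:50
Total travel: 577 minutes = 9h 37m
Arrival: 16:50

16:50


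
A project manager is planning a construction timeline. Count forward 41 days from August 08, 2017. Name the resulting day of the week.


Start: 2017-08-08 (Tuesday)
Step 1 - find target date: add 41 days
  2017-08-08 + 41 days = 2017-09-18
Step 2 - day of week:
  41 mod 7 = 6
  Tuesday + 6 days -> Monday
Result: Monday (2017-09-18)

Monday


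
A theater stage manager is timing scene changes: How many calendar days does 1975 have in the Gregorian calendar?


Year: 1975
Check leap year rules:
Divisible by 4? No
1975 is not a leap year
Days: 365

365


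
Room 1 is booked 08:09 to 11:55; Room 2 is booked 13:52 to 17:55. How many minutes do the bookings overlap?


Interval A: [489, 715] minutes from midnight
Interval B: [832, 1075] minutes from midnight
Overlap start = max(489, 832) = 832
Overlap end = min(715, 1075) = 715
End <= start, so the intervals do not overlap: 0 minutes

0


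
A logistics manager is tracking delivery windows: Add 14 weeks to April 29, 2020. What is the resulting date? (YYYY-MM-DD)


Start: 2020-04-29
Weeks to add: 14
Convert to days: 14 x 7 = 98 days
Add 98 days to 2020-04-29
Result: 2020-08-05

2020-08-05


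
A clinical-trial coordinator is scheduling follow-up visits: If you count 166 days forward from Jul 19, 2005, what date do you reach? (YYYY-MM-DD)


Start: 2005-07-19
Adding 166 days
Days remaining in July: 12
After July: 154 days still to add
August 2005: 31 days, 123 remaining
September 2005: 30 days, 93 remaining
October 2005: 31 days, 62 remaining
November 2005: 30 days, 32 remaining
Result: 2006-01-01

2006-01-01


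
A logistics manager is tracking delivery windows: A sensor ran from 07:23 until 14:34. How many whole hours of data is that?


Start: 07:23
End: 14:34
Hour difference: 14 - 7 = 7 hours
Minute difference: 34 - 23 = 11 minutes
Total minutes: 431
Complete hours: 431 / 60 = 7 (remainder 11)

7


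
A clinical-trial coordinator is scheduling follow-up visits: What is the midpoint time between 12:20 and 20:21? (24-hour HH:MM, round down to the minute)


Start time: 12:20 = 740 minutes from midnight
End time: 20:21 = 1221 minutes from midnight
Sum: 740 + 1221 = 1961
Midpoint: 1961 / 2 = 980 minutes
Convert: 980 / 60 = 16 hours, 20 minutes
Result: 16:20

16:20


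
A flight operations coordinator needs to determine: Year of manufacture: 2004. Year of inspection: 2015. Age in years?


Birth year: 2004
Current year: 2015
Age = current year - birth year
Age = 2015 - 2004 = 11

11


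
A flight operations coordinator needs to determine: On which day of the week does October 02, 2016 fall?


Date: 2016-10-02
January 1, 2016 is a Friday
Day of year: 276
Offset from Jan 1: 275 days
275 mod 7 = 2
Result: Sunday

Sunday


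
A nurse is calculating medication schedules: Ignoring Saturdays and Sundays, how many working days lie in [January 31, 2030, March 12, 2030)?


Start: 2030-01-31 (Thursday)
End (exclusive): 2030-03-12 (Tuesday)
Total calendar days: 40
Full weeks: 40 // 7 = 5 -> 25 weekdays
Remaining 5 days starting on Thursday:
  Thu(w), Fri(w), Sat(-), Sun(-), Mon(w) -> 3 weekdays
Total business days: 25 + 3 = 28

28


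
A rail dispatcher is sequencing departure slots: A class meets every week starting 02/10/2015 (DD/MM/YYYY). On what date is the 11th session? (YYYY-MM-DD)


First occurrence: 2015-10-02 (occurrence 1)
Each occurrence is 7 days after the previous.
Occurrence 11 is 10 weeks after the first.
10 weeks = 70 days
2015-10-02 + 70 days = 2015-12-11

2015-12-11


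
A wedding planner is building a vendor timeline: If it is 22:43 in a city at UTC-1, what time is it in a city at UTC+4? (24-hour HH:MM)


Local time: 22:43 at UTC-1 (offset -1h)
Target zone: UTC+4 (offset 4h)
Difference: 4 - (-1) = 5 hours
Calculation: 22 + (5) = 27
Wraparound: (27) mod 24 = 3
Result: 03:43

03:43


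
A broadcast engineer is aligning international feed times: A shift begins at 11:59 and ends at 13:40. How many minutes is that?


Start time: 11:59 = 719 minutes from midnight
End time: 13:40 = 820 minutes from midnight
Difference: 820 - 719 = 101 minutes
That is 1 hours and 41 minutes

101


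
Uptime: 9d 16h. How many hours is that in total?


Days: 9
Extra hours: 16
Hours per day: 24
Days to hours: 9 x 24 = 216
Total: 216 + 16 = 232

232


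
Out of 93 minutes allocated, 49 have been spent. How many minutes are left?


Total budget: 93 minutes
Time used: 49 minutes
Remaining: 93 - 49 = 44 minutes
Percent used: 52.7%
Percent remaining: 47.3%

44


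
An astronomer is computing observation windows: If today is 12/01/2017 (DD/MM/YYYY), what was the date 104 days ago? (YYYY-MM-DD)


Start: 2017-01-12
Subtracting 104 days
Days already passed in January: 12
After going back through January: 92 more days to subtract
December 2016: 31 days, 61 remaining
November 2016: 30 days, 31 remaining
October 2016 has 31 days, need 31
Result: 2016-09-30

2016-09-30


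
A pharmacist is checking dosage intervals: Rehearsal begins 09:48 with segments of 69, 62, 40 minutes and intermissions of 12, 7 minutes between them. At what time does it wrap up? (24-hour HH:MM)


Start: 09:48 = 588 min from midnight
  after task 1 (69 min): 10:57
  after break (12 min): 11:09
  after task 2 (62 min): 12:11
  after break (7 min): 12:18
  after task 3 (40 min): 12:58
Total elapsed: 190 minutes
End time: 12:58

12:58


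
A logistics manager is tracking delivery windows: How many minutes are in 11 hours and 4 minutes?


Hours: 11
Extra minutes: 4
Minutes per hour: 60
Hours to minutes: 11 x 60 = 660
Total: 660 + 4 = 664

664


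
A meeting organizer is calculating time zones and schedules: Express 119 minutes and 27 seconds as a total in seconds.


Minutes: 119
Seconds: 27
Convert minutes to seconds: 119 x 60 = 7140
Add remaining seconds: 7140 + 27 = 7167

7167


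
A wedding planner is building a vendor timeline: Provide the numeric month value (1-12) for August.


Calendar month order:
7. July
8. August <--
9. September
August is month number 8

8


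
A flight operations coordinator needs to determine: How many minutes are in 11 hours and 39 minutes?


Hours: 11
Minutes: 39
Convert hours to minutes: 11 x 60 = 660
Add remaining minutes: 660 + 39 = 699

699


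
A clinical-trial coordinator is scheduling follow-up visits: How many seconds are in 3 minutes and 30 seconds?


Minutes: 3
Extra seconds: 30
Seconds per minute: 60
Minutes to seconds: 3 x 60 = 180
Total: 180 + 30 = 210

210


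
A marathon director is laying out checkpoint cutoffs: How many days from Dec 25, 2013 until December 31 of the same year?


Start: December 25, 2013
End: December 31, 2013
Days left in December: 6
Total: 6 days

6


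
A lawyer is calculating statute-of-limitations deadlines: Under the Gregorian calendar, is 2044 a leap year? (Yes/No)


Year: 2044
Divisible by 4? 2044 / 4 = 511.0 -> Yes
Divisible by 100? 2044 / 100 = 20.44 -> No
Divisible by 4 but not 100, so it IS a leap year

Yes


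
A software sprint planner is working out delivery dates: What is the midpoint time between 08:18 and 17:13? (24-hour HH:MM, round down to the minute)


Start time: 08:18 = 498 minutes from midnight
End time: 17:13 = 1033 minutes from midnight
Sum: 498 + 1033 = 1531
Midpoint: 1531 / 2 = 765 minutes
Convert: 765 / 60 = 12 hours, 45 minutes
Result: 12:45

12:45
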